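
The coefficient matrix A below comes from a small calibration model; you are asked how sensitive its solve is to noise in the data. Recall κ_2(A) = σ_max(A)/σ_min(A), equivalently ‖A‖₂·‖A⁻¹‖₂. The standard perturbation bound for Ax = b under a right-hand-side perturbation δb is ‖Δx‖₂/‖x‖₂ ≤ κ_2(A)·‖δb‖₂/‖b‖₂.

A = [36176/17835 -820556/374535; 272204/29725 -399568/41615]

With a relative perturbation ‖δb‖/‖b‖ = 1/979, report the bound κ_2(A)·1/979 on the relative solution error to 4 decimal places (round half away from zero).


0.3218

AᵀA = [416164624/4730625 -1835247104/19868625; -1835247104/19868625 1618719056/16689645]; tr = 458821024/2480625, det = 21381376/62015625
char-poly roots: 4624/25 and 4624/2480625
κ_2(A) = √(λ_max/λ_min) = √((4624/25) / (4624/2480625)) = 315.0000
perturbation bound = 315.0000·1/979 = 0.3218


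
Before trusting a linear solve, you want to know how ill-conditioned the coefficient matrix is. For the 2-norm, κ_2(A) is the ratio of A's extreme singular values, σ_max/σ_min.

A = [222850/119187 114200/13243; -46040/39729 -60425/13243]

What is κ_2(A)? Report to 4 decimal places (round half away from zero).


AᵀA = [237852100/49154121 116939000/5461569; 116939000/5461569 57760625/606841]; tr = 2924725/29241, det = 62500/29241
solving λ² − 2924725/29241·λ + 62500/29241 = 0 gives λ = 100, 625/29241
κ = σ_max/σ_min = 10/(25/171) = 68.4000

68.4000


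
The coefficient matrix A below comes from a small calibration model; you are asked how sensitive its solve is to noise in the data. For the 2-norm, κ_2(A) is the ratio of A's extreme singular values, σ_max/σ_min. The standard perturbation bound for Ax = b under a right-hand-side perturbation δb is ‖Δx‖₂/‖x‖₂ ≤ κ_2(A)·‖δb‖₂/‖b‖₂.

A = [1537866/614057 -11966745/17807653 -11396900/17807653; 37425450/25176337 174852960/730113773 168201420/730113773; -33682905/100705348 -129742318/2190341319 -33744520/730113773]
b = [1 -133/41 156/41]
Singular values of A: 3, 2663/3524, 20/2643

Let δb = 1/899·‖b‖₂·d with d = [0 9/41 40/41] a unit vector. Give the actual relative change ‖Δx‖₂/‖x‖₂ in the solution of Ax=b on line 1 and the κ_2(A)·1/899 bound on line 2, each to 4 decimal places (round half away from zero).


σ_max = 3, σ_min = 20/2643
κ_2(A) = 3 / (20/2643) = 396.4500
perturbation bound = 396.4500·1/899 = 0.4410
solve Ax = b  →  x = [-1.4871 -277.1004 283.5734]
‖b‖₂ = 5.0990 and ‖x‖₂ = 396.4855
Δx = A⁻¹·δb where δb = 1/899·5.0990·d; ‖Δx‖ = 0.7495
relative error = 0.0019
tightness: 0.0019 against a bound of 0.4410 (unrounded ratio ≈ 0.0043)

0.0019
0.4410


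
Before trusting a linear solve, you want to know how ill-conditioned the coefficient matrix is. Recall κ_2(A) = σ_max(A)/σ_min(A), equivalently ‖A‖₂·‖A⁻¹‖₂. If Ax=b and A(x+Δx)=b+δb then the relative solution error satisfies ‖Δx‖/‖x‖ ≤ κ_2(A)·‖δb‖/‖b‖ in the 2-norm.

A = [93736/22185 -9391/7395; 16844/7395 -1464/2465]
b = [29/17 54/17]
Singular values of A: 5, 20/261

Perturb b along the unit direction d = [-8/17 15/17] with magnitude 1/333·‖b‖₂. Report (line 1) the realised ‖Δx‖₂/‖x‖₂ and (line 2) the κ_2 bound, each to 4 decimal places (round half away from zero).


0.0054
0.1959

largest singular value 5, smallest 20/261
condition number: 5 ÷ (20/261) = 65.2500
κ_2(A)·‖δb‖/‖b‖ = 0.1959
solve Ax = b  →  x = [7.8840 24.8880]
‖b‖ = 3.6056, ‖x‖ = 26.1069
re-solving with b+δb shifts x by Δx of norm 0.1413
relative error = 0.0054
tightness: 0.0054 against a bound of 0.1959 (unrounded ratio ≈ 0.0276)


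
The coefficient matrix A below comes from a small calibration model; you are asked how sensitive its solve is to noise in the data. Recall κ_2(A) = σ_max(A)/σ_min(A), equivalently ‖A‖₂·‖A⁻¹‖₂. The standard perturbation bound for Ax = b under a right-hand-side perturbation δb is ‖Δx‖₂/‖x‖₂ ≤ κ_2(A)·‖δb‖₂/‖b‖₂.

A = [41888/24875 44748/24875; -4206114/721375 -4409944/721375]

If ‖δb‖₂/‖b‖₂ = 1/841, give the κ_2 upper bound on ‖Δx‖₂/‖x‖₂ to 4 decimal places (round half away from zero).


M = AᵀA = [30667227844/832611025 6440032368/166522205; 6440032368/166522205 33810576976/832611025]. tr(M)=15333604/198005, det(M)=937024/24750625
solving λ² − 15333604/198005·λ + 937024/24750625 = 0 gives λ = 1936/25, 484/990025
κ = σ_max/σ_min = (44/5)/(22/995) = 398.0000
worst-case relative error ≤ 398.0000 × 1/841 = 0.4732

0.4732


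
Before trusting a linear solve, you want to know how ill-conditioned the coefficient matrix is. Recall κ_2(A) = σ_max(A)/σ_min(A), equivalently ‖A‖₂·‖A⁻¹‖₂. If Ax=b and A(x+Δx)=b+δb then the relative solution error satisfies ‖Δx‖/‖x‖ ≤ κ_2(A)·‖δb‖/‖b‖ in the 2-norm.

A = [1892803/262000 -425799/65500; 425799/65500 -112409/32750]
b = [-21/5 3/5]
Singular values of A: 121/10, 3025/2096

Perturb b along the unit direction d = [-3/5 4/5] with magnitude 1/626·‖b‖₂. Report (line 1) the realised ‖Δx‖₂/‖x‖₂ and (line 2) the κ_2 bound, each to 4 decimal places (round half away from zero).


0.0022
0.0134

σ_max = 121/10, σ_min = 3025/2096
κ = σ_max/σ_min = (121/10)/(3025/2096) = 8.3840
worst-case relative error ≤ 8.3840 × 1/626 = 0.0134
solve Ax = b  →  x = [1.0489 1.8117]
‖b‖ = 4.2426, ‖x‖ = 2.0934
Δx = A⁻¹·δb where δb = 1/626·4.2426·d; ‖Δx‖ = 0.0047
dividing the unrounded norms, ‖Δx‖/‖x‖ = 0.0022
so the bound overstates the realised error by a factor of ≈ 5.9704 (computed from the unrounded values)


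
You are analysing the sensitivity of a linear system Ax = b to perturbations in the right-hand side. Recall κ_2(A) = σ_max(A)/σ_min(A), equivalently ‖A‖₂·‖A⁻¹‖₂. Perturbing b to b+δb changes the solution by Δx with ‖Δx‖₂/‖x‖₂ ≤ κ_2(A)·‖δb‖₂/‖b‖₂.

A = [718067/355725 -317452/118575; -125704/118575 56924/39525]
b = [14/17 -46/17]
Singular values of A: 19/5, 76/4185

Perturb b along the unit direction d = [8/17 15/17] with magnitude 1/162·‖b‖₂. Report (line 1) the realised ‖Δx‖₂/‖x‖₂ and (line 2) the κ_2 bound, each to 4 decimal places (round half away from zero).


largest singular value 19/5, smallest 76/4185
condition number: (19/5) ÷ (76/4185) = 209.2500
perturbation bound = 209.2500·1/162 = 1.2917
solve Ax = b  →  x = [-87.7895 -66.5000]
‖b‖ = 2.8284, ‖x‖ = 110.1328
δb = ε·‖b‖·d = [0.0082 0.0154]; solving A·Δx = δb gives ‖Δx‖ = 0.9614
realised ‖Δx‖/‖x‖ = 0.0087
realised/bound (from unrounded values) ≈ 0.0068

0.0087
1.2917


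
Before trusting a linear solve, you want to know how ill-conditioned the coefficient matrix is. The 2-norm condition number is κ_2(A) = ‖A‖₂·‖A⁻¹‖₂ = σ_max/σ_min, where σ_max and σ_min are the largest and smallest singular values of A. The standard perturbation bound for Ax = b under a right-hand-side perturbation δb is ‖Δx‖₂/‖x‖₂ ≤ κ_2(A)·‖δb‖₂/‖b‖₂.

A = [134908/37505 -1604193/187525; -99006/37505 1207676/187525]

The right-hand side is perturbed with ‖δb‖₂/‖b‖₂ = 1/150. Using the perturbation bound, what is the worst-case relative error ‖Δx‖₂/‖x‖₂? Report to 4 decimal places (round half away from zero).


1.5387

M = AᵀA = [1120094260/56265001 -13439425572/281325005; -13439425572/281325005 161276660089/1406625025]. tr(M)=1119994181/8323225, det(M)=2829124/8323225
solving λ² − 1119994181/8323225·λ + 2829124/8323225 = 0 gives λ = 3364/25, 841/332929
σ_max=√(3364/25)=(58/5), σ_min=√(841/332929)=(29/577) → κ = 230.8000
worst-case relative error ≤ 230.8000 × 1/150 = 1.5387


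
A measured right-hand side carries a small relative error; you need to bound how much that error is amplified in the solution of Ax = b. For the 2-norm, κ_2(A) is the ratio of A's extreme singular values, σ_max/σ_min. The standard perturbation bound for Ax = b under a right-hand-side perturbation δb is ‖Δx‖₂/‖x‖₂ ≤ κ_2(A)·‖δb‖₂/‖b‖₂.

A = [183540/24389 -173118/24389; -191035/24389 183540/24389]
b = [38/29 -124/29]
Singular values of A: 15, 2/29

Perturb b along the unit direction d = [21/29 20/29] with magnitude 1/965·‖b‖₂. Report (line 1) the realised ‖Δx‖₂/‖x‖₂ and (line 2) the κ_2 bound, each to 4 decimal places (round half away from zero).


0.0023
0.2254

from the listed singular values, σ₁ = 15, σ_n = 2/29
condition number: 15 ÷ (2/29) = 217.5000
κ_2(A)·‖δb‖/‖b‖ = 0.2254
solve Ax = b  →  x = [-19.8069 -21.1839]
‖b‖₂ = 4.4721 and ‖x‖₂ = 29.0012
δb = ε·‖b‖·d = [0.0034 0.0032]; solving A·Δx = δb gives ‖Δx‖ = 0.0672
realised ‖Δx‖/‖x‖ = 0.0023
realised/bound (from unrounded values) ≈ 0.0103


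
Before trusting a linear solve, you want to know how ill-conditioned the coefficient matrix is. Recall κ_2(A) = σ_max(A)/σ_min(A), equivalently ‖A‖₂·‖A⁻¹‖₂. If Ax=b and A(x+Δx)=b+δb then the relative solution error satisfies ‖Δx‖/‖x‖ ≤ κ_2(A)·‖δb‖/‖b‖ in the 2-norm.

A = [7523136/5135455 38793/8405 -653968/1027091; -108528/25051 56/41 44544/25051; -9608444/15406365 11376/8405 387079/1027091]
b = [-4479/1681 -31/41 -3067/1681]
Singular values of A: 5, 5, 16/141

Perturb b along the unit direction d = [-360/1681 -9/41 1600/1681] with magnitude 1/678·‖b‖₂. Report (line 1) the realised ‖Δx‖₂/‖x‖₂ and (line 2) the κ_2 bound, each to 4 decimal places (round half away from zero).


largest singular value 5, smallest 16/141
condition number: 5 ÷ (16/141) = 44.0625
worst-case relative error ≤ 44.0625 × 1/678 = 0.0650
solve Ax = b  →  x = [-3.3673 -0.6320 -8.1438]
2-norm of b is 3.3166; of x, 8.8352
re-solving with b+δb shifts x by Δx of norm 0.0431
dividing the unrounded norms, ‖Δx‖/‖x‖ = 0.0049
so the bound overstates the realised error by a factor of ≈ 13.3195 (computed from the unrounded values)

0.0049
0.0650


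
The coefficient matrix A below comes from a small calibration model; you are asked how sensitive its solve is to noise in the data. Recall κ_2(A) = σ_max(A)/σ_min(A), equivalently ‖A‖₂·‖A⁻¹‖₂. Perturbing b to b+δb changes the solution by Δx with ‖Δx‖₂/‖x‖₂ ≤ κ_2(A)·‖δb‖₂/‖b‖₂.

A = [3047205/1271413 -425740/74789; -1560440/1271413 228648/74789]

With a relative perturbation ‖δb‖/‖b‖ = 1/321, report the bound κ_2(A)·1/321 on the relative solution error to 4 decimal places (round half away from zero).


0.4481

AᵀA = [40555125625/5593394521 -97300502460/5593394521; -97300502460/5593394521 233534455504/5593394521]; tr = 1621831841/33097009, det = 3841600/33097009
eigenvalues of AᵀA: λ = (tr ± √(tr²−4·det))/2 = 49, 78400/33097009
κ_2(A) = √(λ_max/λ_min) = √(49 / (78400/33097009)) = 143.8250
worst-case relative error ≤ 143.8250 × 1/321 = 0.4481


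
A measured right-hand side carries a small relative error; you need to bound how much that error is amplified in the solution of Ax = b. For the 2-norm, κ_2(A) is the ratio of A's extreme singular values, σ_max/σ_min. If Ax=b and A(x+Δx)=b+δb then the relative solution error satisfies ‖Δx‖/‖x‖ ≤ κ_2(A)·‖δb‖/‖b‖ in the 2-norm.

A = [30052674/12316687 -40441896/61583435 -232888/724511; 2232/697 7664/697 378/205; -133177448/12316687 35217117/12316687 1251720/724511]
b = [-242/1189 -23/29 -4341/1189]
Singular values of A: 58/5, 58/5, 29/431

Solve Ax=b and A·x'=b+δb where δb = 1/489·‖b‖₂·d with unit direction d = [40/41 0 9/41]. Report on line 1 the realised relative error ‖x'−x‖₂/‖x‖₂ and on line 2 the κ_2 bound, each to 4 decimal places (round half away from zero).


largest singular value 58/5, smallest 29/431
κ = σ_max/σ_min = (58/5)/(29/431) = 172.4000
bound on ‖Δx‖/‖x‖: κ·ε = 172.4000·1/489 = 0.3526
solve Ax = b  →  x = [-1.2644 2.7371 -14.5563]
2-norm of b is 3.7417; of x, 14.8653
with δb = [0.0075 0.0000 0.0017], A·Δx = δb → ‖Δx‖ = 0.1137
realised ‖Δx‖/‖x‖ = 0.0076
so the bound overstates the realised error by a factor of ≈ 46.0859 (computed from the unrounded values)

0.0076
0.3526


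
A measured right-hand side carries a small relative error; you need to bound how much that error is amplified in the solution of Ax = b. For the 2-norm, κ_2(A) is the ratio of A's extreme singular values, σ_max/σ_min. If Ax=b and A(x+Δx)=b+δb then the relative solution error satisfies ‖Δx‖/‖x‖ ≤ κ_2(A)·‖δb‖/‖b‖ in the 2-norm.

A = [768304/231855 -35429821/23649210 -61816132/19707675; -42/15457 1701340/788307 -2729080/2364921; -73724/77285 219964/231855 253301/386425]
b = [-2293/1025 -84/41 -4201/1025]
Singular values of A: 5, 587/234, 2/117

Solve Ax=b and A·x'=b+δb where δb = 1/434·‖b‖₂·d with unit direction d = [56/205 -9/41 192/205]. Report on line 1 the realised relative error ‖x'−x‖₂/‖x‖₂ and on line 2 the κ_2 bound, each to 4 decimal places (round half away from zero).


0.0029
0.6740

largest singular value 5, smallest 2/117
κ_2(A) = 5 / (2/117) = 292.5000
worst-case relative error ≤ 292.5000 × 1/434 = 0.6740
solve Ax = b  →  x = [-169.5862 -76.9303 -141.7029]
2-norm of b is 5.0990; of x, 234.0031
re-solving with b+δb shifts x by Δx of norm 0.6873
realised ‖Δx‖/‖x‖ = 0.0029
realised/bound (from unrounded values) ≈ 0.0044


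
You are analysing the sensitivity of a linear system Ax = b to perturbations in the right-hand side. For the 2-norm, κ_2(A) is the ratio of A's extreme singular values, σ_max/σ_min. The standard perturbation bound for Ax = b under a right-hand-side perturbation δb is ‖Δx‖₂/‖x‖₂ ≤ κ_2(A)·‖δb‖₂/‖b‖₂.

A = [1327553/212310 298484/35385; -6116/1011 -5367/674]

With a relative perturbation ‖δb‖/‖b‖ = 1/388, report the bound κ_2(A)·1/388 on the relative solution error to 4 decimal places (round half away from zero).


M = AᵀA = [3411977577409/45075536100 379072117976/3756294675; 379072117976/3756294675 673942489249/5008392900]. tr(M)=189549199613/901510722, det(M)=11051265625/7212085776
char-poly roots: 841/4 and 13140625/1803021444
κ_2(A) = √(λ_max/λ_min) = √((841/4) / (13140625/1803021444)) = 169.8480
perturbation bound = 169.8480·1/388 = 0.4378

0.4378


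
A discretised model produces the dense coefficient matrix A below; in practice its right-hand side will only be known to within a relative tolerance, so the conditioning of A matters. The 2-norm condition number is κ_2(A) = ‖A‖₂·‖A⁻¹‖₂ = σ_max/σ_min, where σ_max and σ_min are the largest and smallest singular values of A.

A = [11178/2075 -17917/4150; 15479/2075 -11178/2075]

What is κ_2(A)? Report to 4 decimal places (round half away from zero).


41.5000

form AᵀA = [2916377/34445 -2185299/34445; -2185299/34445 6566477/137780] with trace 3646397/27556 and determinant 279841/27556
solving λ² − 3646397/27556·λ + 279841/27556 = 0 gives λ = 529/4, 529/6889
κ_2(A) = √(λ_max/λ_min) = √((529/4) / (529/6889)) = 41.5000


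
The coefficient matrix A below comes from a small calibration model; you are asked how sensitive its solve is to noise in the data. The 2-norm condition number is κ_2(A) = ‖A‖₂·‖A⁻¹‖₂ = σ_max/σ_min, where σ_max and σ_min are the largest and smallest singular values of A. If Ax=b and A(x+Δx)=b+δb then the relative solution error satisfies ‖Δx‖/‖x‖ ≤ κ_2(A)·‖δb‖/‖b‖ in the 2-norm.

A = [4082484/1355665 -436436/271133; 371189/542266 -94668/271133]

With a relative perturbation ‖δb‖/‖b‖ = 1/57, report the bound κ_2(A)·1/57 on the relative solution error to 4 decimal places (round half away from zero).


form AᵀA = [41708051329/4373176900 -1112190534/218658845; -1112190534/218658845 118642720/43731769] with trace 185371361/15132100 and determinant 9604/3783025
solving λ² − 185371361/15132100·λ + 9604/3783025 = 0 gives λ = 49/4, 784/3783025
κ = σ_max/σ_min = (7/2)/(28/1945) = 243.1250
bound on ‖Δx‖/‖x‖: κ·ε = 243.1250·1/57 = 4.2654

4.2654


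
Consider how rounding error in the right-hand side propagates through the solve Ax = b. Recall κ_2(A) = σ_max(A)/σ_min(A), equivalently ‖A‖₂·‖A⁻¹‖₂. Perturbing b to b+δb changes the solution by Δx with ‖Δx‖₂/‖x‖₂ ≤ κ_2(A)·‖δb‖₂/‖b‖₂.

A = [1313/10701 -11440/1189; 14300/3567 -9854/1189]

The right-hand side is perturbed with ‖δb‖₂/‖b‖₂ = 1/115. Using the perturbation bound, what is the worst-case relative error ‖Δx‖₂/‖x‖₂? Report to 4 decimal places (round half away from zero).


0.0391

AᵀA = [2190409/136161 -520520/15129; -520520/15129 271076/1681]; tr = 14365/81, det = 114244/81
eigenvalues of AᵀA: λ = (tr ± √(tr²−4·det))/2 = 169, 676/81
κ_2(A) = √(λ_max/λ_min) = √(169 / (676/81)) = 4.5000
worst-case relative error ≤ 4.5000 × 1/115 = 0.0391


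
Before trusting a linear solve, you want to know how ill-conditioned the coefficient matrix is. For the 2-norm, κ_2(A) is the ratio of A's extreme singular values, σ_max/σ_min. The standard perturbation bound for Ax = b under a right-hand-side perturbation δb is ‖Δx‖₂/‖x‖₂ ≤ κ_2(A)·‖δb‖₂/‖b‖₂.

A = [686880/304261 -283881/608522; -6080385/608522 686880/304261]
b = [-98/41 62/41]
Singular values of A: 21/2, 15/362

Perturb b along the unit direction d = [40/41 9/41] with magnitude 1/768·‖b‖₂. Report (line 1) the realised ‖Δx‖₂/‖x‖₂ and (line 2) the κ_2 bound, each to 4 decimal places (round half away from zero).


from the listed singular values, σ₁ = 21/2, σ_n = 15/362
κ_2(A) = (21/2) / (15/362) = 253.4000
κ_2(A)·‖δb‖/‖b‖ = 0.3299
solve Ax = b  →  x = [-10.7810 -47.0476]
‖b‖ = 2.8284, ‖x‖ = 48.2670
re-solving with b+δb shifts x by Δx of norm 0.0889
realised ‖Δx‖/‖x‖ = 0.0018
realised/bound (from unrounded values) ≈ 0.0056

0.0018
0.3299


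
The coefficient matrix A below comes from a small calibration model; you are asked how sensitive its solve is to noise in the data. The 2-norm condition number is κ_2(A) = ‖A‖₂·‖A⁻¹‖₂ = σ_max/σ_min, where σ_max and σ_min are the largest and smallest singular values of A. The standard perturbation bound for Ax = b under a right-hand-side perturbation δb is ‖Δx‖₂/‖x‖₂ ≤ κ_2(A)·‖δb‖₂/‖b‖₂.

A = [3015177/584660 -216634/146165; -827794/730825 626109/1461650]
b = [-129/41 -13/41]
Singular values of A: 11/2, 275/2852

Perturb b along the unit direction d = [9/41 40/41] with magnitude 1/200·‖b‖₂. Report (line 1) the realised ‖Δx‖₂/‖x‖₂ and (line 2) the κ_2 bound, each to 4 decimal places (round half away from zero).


0.0158
0.2852

σ_max = 11/2, σ_min = 275/2852
condition number: (11/2) ÷ (275/2852) = 57.0400
perturbation bound = 57.0400·1/200 = 0.2852
solve Ax = b  →  x = [-3.4275 -9.8033]
2-norm of b is 3.1623; of x, 10.3852
with δb = [0.0035 0.0154], A·Δx = δb → ‖Δx‖ = 0.1640
realised ‖Δx‖/‖x‖ = 0.0158
realised/bound (from unrounded values) ≈ 0.0554


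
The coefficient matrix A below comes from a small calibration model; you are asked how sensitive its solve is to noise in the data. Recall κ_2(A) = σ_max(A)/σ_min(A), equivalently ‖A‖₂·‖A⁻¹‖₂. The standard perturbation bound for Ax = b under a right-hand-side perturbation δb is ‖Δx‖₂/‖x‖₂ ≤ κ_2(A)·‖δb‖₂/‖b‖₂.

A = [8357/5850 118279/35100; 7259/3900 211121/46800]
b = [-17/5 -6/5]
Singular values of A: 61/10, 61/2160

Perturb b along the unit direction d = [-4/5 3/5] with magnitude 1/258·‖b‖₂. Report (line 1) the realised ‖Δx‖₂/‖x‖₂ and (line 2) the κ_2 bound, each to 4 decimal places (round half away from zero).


0.0070
0.8372

σ_max = 61/10, σ_min = 61/2160
condition number: (61/10) ÷ (61/2160) = 216.0000
perturbation bound = 216.0000·1/258 = 0.8372
solve Ax = b  →  x = [-65.5612 26.7844]
‖b‖ = 3.6056, ‖x‖ = 70.8214
δb = ε·‖b‖·d = [-0.0112 0.0084]; solving A·Δx = δb gives ‖Δx‖ = 0.4949
relative error = 0.0070
so the bound overstates the realised error by a factor of ≈ 119.8181 (computed from the unrounded values)


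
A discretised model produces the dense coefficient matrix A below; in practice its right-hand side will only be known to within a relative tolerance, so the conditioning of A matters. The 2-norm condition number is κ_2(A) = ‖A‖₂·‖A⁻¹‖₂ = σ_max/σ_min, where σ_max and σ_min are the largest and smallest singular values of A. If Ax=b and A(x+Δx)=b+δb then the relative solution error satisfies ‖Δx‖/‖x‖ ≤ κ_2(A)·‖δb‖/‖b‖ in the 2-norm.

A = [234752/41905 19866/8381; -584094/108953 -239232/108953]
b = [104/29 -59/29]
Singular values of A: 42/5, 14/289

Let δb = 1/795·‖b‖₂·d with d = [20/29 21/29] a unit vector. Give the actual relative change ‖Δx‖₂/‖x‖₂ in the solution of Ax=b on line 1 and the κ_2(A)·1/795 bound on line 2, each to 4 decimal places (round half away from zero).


0.0052
0.2181

σ_max = 42/5, σ_min = 14/289
κ_2(A) = (42/5) / (14/289) = 173.4000
worst-case relative error ≤ 173.4000 × 1/795 = 0.2181
solve Ax = b  →  x = [-7.5000 19.2381]
2-norm of b is 4.1231; of x, 20.6483
Δx = A⁻¹·δb where δb = 1/795·4.1231·d; ‖Δx‖ = 0.1071
realised ‖Δx‖/‖x‖ = 0.0052
so the bound overstates the realised error by a factor of ≈ 42.0669 (computed from the unrounded values)


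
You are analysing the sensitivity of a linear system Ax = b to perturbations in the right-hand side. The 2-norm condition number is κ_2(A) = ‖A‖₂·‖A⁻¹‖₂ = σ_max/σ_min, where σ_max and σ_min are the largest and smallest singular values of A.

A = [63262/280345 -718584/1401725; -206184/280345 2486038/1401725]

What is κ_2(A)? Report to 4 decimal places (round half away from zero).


172.5200

AᵀA = [1860556900/3143732761 -4464322560/3143732761; -4464322560/3143732761 10714796644/3143732761]; tr = 74410376/18601969, det = 10000/18601969
char-poly roots: 4 and 2500/18601969
σ_max=√4=2, σ_min=√(2500/18601969)=(50/4313) → κ = 172.5200


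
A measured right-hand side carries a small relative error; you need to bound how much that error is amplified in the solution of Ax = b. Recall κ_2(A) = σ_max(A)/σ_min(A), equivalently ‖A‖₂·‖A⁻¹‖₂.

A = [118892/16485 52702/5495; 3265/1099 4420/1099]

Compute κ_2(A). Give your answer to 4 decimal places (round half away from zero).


329.7000

form AᵀA = [16533858289/271755225 7348193684/90585075; 7348193684/90585075 3265910804/30195025] with trace 1837082221/10870209 and determinant 2856100/10870209
solving λ² − 1837082221/10870209·λ + 2856100/10870209 = 0 gives λ = 169, 16900/10870209
κ = σ_max/σ_min = 13/(130/3297) = 329.7000


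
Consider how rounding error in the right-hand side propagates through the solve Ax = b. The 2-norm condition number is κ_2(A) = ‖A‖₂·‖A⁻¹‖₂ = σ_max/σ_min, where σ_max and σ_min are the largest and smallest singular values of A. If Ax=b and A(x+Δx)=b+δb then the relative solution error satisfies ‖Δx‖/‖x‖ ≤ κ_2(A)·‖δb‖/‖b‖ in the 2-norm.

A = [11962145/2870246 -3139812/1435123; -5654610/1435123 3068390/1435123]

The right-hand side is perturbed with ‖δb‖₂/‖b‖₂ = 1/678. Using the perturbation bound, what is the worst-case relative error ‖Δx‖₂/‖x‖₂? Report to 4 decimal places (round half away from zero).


AᵀA = [322225172425/9795852676 -42960751470/2448963169; -42960751470/2448963169 22917284884/2448963169]; tr = 1432160249/33895684, det = 714025/8473921
char-poly roots: 169/4 and 16900/8473921
κ_2(A) = √(λ_max/λ_min) = √((169/4) / (16900/8473921)) = 145.5500
worst-case relative error ≤ 145.5500 × 1/678 = 0.2147

0.2147


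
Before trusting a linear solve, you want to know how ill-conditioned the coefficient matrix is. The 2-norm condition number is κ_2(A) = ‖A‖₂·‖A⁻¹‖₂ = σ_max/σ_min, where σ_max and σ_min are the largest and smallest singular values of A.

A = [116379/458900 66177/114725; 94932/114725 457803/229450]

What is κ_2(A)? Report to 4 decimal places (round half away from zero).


form AᵀA = [19413837/25918672 11645775/6479668; 11645775/6479668 27950913/6479668] with trace 10093653/1993744 and determinant 6561/7974976
λ_max, λ_min = (10093653/1993744 ± √101868749930025/3975015137536)/2 = 81/16, 81/498436
σ_max=√(81/16)=(9/4), σ_min=√(81/498436)=(9/706) → κ = 176.5000

176.5000


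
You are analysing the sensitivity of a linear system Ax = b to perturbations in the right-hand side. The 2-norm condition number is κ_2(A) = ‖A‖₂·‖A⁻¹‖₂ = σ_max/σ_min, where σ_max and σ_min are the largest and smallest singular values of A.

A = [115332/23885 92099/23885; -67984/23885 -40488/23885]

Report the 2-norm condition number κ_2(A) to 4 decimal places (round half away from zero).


AᵀA = [12403664/394805 9255708/394805; 9255708/394805 7004501/394805]; tr = 3881633/78961, det = 614656/78961
eigenvalues of AᵀA: λ = (tr ± √(tr²−4·det))/2 = 49, 12544/78961
σ_max=√49=7, σ_min=√(12544/78961)=(112/281) → κ = 17.5625

17.5625


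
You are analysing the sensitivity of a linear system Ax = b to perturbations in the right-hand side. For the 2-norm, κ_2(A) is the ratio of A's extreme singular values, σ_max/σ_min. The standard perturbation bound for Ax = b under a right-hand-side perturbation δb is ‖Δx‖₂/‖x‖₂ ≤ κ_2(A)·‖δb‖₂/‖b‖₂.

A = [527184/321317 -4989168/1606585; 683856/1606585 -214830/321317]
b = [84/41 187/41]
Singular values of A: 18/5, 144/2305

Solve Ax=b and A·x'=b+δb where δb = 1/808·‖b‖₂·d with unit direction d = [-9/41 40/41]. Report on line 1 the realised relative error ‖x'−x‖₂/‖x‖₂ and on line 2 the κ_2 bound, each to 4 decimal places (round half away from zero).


from the listed singular values, σ₁ = 18/5, σ_n = 144/2305
condition number: (18/5) ÷ (144/2305) = 57.6250
κ_2(A)·‖δb‖/‖b‖ = 0.0713
solve Ax = b  →  x = [56.8873 29.3954]
2-norm of b is 5.0000; of x, 64.0332
δb = ε·‖b‖·d = [-0.0014 0.0060]; solving A·Δx = δb gives ‖Δx‖ = 0.0991
realised ‖Δx‖/‖x‖ = 0.0015
realised/bound (from unrounded values) ≈ 0.0217

0.0015
0.0713


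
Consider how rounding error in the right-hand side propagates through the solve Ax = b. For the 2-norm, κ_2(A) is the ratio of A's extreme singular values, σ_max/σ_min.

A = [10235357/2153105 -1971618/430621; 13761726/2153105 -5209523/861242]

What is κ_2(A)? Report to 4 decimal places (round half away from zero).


M = AᵀA = [11765905416661/185434445641 -11205245631195/185434445641; -11205245631195/185434445641 42688240039225/741737782564]. tr(M)=106720406309/881971204, det(M)=228765625/881971204
solving λ² − 106720406309/881971204·λ + 228765625/881971204 = 0 gives λ = 121, 1890625/881971204
κ_2(A) = √(λ_max/λ_min) = √(121 / (1890625/881971204)) = 237.5840

237.5840


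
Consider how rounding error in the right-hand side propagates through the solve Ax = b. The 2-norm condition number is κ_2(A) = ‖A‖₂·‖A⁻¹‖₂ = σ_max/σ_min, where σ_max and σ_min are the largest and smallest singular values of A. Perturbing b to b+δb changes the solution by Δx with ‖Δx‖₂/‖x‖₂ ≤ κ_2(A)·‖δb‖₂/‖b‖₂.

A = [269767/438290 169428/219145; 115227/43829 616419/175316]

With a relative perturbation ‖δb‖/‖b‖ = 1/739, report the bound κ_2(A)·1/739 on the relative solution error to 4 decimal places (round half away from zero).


0.2083

form AᵀA = [833135269/114276100 1110716817/114276100; 1110716817/114276100 5924213649/457104400] with trace 370270189/18284176 and determinant 1265625/73136704
char-poly roots: 81/4 and 15625/18284176
σ_max=√(81/4)=(9/2), σ_min=√(15625/18284176)=(125/4276) → κ = 153.9360
perturbation bound = 153.9360·1/739 = 0.2083


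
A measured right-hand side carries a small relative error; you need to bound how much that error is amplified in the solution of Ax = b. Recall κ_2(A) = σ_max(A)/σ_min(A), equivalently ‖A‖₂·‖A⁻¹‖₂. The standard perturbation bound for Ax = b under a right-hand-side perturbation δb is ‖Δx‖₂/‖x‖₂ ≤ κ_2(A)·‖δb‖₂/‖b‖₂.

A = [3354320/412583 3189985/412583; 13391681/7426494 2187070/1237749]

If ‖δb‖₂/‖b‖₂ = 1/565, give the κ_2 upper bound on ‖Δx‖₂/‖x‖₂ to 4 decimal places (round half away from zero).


AᵀA = [2275318871281/32809525956 180577331935/2734127163; 180577331935/2734127163 57327372925/911375721]; tr = 5159458141/39012516, det = 6996025/39012516
λ_max, λ_min = (5159458141/39012516 ± √26618916578582180281/1521976404650256)/2 = 529/4, 13225/9753129
σ_max=√(529/4)=(23/2), σ_min=√(13225/9753129)=(115/3123) → κ = 312.3000
worst-case relative error ≤ 312.3000 × 1/565 = 0.5527

0.5527


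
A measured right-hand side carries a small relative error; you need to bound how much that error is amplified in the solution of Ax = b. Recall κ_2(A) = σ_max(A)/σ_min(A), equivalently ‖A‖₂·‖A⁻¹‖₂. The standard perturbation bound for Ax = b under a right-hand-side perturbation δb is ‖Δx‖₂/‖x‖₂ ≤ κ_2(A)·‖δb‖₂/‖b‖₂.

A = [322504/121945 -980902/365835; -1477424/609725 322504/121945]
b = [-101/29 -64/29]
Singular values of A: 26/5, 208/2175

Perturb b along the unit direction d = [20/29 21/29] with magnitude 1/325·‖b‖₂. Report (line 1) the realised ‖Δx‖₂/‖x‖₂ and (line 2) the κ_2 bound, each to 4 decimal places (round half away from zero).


0.0032
0.1673

σ_max = 26/5, σ_min = 208/2175
condition number: (26/5) ÷ (208/2175) = 54.3750
worst-case relative error ≤ 54.3750 × 1/325 = 0.1673
solve Ax = b  →  x = [-30.4211 -28.7069]
‖b‖ = 4.1231, ‖x‖ = 41.8274
Δx = A⁻¹·δb where δb = 1/325·4.1231·d; ‖Δx‖ = 0.1327
relative error = 0.0032
so the bound overstates the realised error by a factor of ≈ 52.7521 (computed from the unrounded values)


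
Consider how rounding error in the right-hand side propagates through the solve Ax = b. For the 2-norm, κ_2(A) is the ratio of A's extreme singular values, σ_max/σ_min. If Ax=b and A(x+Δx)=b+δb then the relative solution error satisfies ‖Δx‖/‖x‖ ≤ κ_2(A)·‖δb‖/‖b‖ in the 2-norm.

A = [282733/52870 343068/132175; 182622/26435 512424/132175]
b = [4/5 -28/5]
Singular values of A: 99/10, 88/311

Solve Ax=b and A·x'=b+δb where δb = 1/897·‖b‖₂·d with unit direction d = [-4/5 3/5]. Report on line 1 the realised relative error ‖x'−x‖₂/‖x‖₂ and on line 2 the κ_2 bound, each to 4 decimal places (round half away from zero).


largest singular value 99/10, smallest 88/311
κ = σ_max/σ_min = (99/10)/(88/311) = 34.9875
worst-case relative error ≤ 34.9875 × 1/897 = 0.0390
solve Ax = b  →  x = [6.2959 -12.6634]
‖b‖ = 5.6569, ‖x‖ = 14.1421
Δx = A⁻¹·δb where δb = 1/897·5.6569·d; ‖Δx‖ = 0.0223
dividing the unrounded norms, ‖Δx‖/‖x‖ = 0.0016
tightness: 0.0016 against a bound of 0.0390 (unrounded ratio ≈ 0.0404)

0.0016
0.0390


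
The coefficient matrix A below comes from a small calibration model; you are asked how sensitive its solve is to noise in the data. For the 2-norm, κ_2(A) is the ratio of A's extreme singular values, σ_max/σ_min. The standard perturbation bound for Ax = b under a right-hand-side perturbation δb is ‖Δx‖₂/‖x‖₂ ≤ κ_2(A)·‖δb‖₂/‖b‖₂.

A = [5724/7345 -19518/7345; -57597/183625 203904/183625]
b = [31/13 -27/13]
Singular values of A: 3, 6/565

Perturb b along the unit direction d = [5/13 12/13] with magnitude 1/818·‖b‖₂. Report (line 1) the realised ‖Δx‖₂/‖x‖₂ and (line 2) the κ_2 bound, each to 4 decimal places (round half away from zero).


0.0039
0.3454

largest singular value 3, smallest 6/565
condition number: 3 ÷ (6/565) = 282.5000
bound on ‖Δx‖/‖x‖: κ·ε = 282.5000·1/818 = 0.3454
solve Ax = b  →  x = [-90.1200 -27.3267]
‖b‖ = 3.1623, ‖x‖ = 94.1720
with δb = [0.0015 0.0036], A·Δx = δb → ‖Δx‖ = 0.3640
realised ‖Δx‖/‖x‖ = 0.0039
so the bound overstates the realised error by a factor of ≈ 89.3394 (computed from the unrounded values)


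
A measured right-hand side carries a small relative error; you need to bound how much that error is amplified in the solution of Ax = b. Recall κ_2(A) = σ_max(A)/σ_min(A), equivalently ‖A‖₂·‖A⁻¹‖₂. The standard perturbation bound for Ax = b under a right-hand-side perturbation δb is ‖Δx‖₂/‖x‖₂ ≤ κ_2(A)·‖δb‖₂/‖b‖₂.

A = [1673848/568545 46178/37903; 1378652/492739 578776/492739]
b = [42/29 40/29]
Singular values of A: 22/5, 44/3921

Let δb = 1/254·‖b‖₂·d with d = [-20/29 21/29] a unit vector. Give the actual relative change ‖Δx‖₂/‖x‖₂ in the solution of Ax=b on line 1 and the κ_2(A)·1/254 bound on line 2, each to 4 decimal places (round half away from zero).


1.5437
1.5437

from the listed singular values, σ₁ = 22/5, σ_n = 44/3921
κ_2(A) = (22/5) / (44/3921) = 392.1000
worst-case relative error ≤ 392.1000 × 1/254 = 1.5437
solve Ax = b  →  x = [0.4196 0.1748]
2-norm of b is 2.0000; of x, 0.4545
Δx = A⁻¹·δb where δb = 1/254·2.0000·d; ‖Δx‖ = 0.7017
dividing the unrounded norms, ‖Δx‖/‖x‖ = 1.5437
so the bound is sharp here: realised error equals the bound


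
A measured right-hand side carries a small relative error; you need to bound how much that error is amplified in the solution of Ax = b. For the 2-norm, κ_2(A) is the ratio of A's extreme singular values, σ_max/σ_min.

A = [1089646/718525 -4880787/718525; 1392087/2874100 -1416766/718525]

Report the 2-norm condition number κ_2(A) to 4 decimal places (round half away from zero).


M = AᵀA = [816981881/322359056 -453572325/40294882; -453572325/40294882 1007972981/20147441]. tr(M)=413281697/7862416, det(M)=707281/7862416
eigenvalues of AᵀA: λ = (tr ± √(tr²−4·det))/2 = 841/16, 841/491401
so κ_2 = √((841/16) / (841/491401)) = 175.2500

175.2500


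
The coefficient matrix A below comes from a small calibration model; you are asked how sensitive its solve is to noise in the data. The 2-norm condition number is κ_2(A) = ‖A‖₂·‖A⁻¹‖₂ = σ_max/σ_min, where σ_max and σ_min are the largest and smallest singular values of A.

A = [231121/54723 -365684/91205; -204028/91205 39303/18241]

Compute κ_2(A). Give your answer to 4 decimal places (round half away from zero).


AᵀA = [5917196329/259049025 -375688544/17269935; -375688544/17269935 596342329/28783225]; tr = 2683538/61605, det = 14641/855625
eigenvalues of AᵀA: λ = (tr ± √(tr²−4·det))/2 = 1089/25, 121/308025
σ_max=√(1089/25)=(33/5), σ_min=√(121/308025)=(11/555) → κ = 333.0000

333.0000


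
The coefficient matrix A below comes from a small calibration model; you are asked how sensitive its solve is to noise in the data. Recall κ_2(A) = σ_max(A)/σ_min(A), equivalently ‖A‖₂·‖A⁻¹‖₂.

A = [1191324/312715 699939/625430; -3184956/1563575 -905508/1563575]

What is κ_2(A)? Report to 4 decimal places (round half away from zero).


M = AᵀA = [157872894624/8459400625 46045604682/8459400625; 46045604682/8459400625 53728872129/33837602500]. tr(M)=1096352721/54140164, det(M)=72900/13535041
eigenvalues of AᵀA: λ = (tr ± √(tr²−4·det))/2 = 81/4, 3600/13535041
σ_max=√(81/4)=(9/2), σ_min=√(3600/13535041)=(60/3679) → κ = 275.9250

275.9250


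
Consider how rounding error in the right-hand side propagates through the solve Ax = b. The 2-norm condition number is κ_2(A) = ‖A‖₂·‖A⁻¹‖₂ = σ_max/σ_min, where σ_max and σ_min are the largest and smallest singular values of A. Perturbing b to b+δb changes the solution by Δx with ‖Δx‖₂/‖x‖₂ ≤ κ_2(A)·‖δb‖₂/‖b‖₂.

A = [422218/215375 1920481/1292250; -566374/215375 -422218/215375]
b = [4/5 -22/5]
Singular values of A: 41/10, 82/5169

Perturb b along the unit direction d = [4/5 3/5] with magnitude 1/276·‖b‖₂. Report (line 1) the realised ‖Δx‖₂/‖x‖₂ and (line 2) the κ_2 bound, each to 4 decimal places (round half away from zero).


0.0081
0.9364

σ_max = 41/10, σ_min = 82/5169
condition number: (41/10) ÷ (82/5169) = 258.4500
perturbation bound = 258.4500·1/276 = 0.9364
solve Ax = b  →  x = [76.4244 -100.2732]
‖b‖ = 4.4721, ‖x‖ = 126.0769
re-solving with b+δb shifts x by Δx of norm 1.0214
relative error = 0.0081
tightness: 0.0081 against a bound of 0.9364 (unrounded ratio ≈ 0.0087)


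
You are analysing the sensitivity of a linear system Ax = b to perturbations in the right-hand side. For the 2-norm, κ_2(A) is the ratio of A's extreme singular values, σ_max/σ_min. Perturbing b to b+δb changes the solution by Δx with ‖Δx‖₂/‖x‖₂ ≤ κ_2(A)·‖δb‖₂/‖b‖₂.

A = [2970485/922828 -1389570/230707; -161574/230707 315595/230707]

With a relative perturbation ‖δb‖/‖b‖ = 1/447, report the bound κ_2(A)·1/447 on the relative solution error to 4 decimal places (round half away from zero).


0.5924

AᵀA = [5497608361/506610064 -1288418985/63326258; -1288418985/63326258 1207914925/31663129]; tr = 85897049/1752976, det = 60025/1752976
solving λ² − 85897049/1752976·λ + 60025/1752976 = 0 gives λ = 49, 1225/1752976
κ_2(A) = √(λ_max/λ_min) = √(49 / (1225/1752976)) = 264.8000
worst-case relative error ≤ 264.8000 × 1/447 = 0.5924


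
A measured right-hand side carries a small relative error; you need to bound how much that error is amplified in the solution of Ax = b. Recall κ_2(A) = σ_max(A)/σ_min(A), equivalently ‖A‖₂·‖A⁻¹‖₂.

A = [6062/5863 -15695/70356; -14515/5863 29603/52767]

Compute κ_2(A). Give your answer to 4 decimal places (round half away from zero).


272.2500

AᵀA = [1464101/203401 -5929525/3661218; -5929525/3661218 96085201/263607696]; tr = 1185937/156816, det = 1/1296
λ_max, λ_min = (1185937/156816 ± √1406370669025/24591257856)/2 = 121/16, 1/9801
κ_2(A) = √(λ_max/λ_min) = √((121/16) / (1/9801)) = 272.2500


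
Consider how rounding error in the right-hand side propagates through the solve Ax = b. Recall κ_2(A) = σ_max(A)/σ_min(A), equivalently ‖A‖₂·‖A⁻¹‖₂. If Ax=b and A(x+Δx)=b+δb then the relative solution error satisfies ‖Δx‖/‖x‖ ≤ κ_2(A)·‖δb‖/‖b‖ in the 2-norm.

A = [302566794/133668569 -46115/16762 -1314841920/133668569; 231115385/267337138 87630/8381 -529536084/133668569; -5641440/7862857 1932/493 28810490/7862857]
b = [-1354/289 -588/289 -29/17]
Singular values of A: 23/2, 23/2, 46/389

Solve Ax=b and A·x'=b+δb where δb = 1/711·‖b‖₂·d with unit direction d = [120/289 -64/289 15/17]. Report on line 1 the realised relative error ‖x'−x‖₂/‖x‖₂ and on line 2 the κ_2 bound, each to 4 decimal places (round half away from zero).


0.0025
0.1368

σ_max = 23/2, σ_min = 46/389
condition number: (23/2) ÷ (46/389) = 97.2500
perturbation bound = 97.2500·1/711 = 0.1368
solve Ax = b  →  x = [-24.8324 -0.1139 -5.2062]
‖b‖ = 5.3852, ‖x‖ = 25.3725
re-solving with b+δb shifts x by Δx of norm 0.0641
relative error = 0.0025
so the bound overstates the realised error by a factor of ≈ 54.1830 (computed from the unrounded values)


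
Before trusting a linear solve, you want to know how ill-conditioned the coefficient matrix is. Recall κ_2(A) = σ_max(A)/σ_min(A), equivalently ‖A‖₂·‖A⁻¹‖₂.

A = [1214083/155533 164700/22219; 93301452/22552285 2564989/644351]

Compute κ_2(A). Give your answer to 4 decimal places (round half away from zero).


form AᵀA = [137356259627161/1759880826025 3737532075552/50282309315; 3737532075552/50282309315 101703149689/1436637409] with trace 311465657546/2092605025 and determinant 13845841/83704201
eigenvalues of AᵀA: λ = (tr ± √(tr²−4·det))/2 = 3721/25, 93025/83704201
κ_2(A) = √(λ_max/λ_min) = √((3721/25) / (93025/83704201)) = 365.9600

365.9600
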